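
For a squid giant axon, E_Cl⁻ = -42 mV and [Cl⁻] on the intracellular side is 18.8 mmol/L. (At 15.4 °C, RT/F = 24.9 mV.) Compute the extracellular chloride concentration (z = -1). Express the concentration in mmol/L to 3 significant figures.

102 mmol/L

Nernst: E = (24.9/-1) · ln([out]/[in]), so ln([out]/[in]) = -42.0 × -1 / 24.9 = 1.6867.
[out]/[in] = e^(1.6867) = 5.402.
[out] = 5.402 × 18.8 = 101.6 mmol/L.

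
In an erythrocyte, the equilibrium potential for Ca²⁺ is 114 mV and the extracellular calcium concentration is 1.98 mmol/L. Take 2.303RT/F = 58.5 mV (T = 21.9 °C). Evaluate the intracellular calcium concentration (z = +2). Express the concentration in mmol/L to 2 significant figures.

Nernst: E = (58.5/2) · log₁₀([out]/[in]), so log₁₀([out]/[in]) = 114.0 × 2 / 58.5 = 3.8974.
[out]/[in] = 10^(3.8974) = 7897.
[in] = 1.98 / 7897 = 0.0002507 mmol/L.

0.00025 mmol/L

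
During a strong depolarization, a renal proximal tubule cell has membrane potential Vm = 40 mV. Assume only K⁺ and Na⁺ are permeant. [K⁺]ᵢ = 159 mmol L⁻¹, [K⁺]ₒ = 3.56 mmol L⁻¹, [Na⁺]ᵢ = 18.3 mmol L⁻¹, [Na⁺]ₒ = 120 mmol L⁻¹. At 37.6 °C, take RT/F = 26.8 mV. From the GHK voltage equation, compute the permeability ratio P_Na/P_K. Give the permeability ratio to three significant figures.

18.2

Let α = P_Na/P_K. GHK: Vm = 26.8·ln[(Kₒ + α·Naₒ)/(Kᵢ + α·Naᵢ)].
e^(Vm/26.8) = e^(40.0/26.8) = 4.4484
So 4.4484·(Kᵢ + α·Naᵢ) = Kₒ + α·Naₒ → α = (4.4484·159.0 − 3.56) / (120.0 − 4.4484·18.3)
α = (707.3 − 3.56) / (120.0 − 81.41) = 703.7/38.59 = 18.23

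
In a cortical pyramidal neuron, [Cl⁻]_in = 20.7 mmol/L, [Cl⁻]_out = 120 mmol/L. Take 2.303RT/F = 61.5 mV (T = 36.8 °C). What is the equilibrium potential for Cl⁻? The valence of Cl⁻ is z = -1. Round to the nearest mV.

E = (61.5/z) · log₁₀([Cl⁻]_out/[Cl⁻]_in) with z = -1.
For an anion, dividing by z = -1 reverses the sign.
= (61.5/-1) · log₁₀(120/20.7) = -61.50 · log₁₀(5.797)
= -61.50 · (0.7632) = -46.94 mV

-47 mV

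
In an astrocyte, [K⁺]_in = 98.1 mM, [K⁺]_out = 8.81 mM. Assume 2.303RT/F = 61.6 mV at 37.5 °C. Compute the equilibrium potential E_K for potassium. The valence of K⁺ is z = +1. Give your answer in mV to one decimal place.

-64.5 mV

E = (61.6/z) · log₁₀([K⁺]_out/[K⁺]_in) with z = +1.
= (61.6/1) · log₁₀(8.81/98.1) = 61.60 · log₁₀(0.08981)
= 61.60 · (-1.0467) = -64.48 mV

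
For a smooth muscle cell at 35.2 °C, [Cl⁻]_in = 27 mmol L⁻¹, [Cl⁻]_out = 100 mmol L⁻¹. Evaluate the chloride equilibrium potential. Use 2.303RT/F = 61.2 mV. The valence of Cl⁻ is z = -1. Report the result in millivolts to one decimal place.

E = (61.2/z) · log₁₀([Cl⁻]_out/[Cl⁻]_in) with z = -1.
For an anion, dividing by z = -1 reverses the sign.
= (61.2/-1) · log₁₀(100/27) = -61.20 · log₁₀(3.704)
= -61.20 · (0.5686) = -34.80 mV

-34.8 mV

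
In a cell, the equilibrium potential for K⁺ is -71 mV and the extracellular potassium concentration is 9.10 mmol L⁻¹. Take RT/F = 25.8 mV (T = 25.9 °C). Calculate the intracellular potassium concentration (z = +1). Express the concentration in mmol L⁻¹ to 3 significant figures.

143 mmol L⁻¹

Nernst: E = (25.8/1) · ln([out]/[in]), so ln([out]/[in]) = -71.0 × 1 / 25.8 = -2.7519.
[out]/[in] = e^(-2.7519) = 0.0638.
[in] = 9.10 / 0.0638 = 142.6 mmol L⁻¹.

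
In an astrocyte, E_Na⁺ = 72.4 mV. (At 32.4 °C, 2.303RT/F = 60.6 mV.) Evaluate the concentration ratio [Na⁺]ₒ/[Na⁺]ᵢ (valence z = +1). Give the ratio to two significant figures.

log₁₀([out]/[in]) = E·z/(60.6) = 72.4 × 1 / 60.6 = 1.1947
[out]/[in] = 10^(1.1947) = 15.66

16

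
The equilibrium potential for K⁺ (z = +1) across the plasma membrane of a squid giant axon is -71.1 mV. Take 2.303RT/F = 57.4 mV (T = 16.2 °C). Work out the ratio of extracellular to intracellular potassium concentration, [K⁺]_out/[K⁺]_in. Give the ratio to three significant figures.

0.0577

log₁₀([out]/[in]) = E·z/(57.4) = -71.1 × 1 / 57.4 = -1.2387
[out]/[in] = 10^(-1.2387) = 0.05772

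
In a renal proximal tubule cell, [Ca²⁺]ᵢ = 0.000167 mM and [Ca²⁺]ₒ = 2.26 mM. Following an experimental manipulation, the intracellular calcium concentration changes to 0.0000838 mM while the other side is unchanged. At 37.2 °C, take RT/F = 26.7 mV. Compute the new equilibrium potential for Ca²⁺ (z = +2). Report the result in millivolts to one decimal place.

After the shift: [Ca²⁺]_out = 2.26, [Ca²⁺]_in = 0.0000838 mM.
E_new = (26.7/2)·ln(2.26/0.0000838) = 13.35 · (10.2024) = 136.20 mV

136.2 mV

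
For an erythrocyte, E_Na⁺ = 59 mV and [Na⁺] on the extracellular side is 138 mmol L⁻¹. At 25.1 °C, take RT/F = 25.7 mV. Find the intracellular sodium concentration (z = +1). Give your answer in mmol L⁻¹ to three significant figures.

Nernst: E = (25.7/1) · ln([out]/[in]), so ln([out]/[in]) = 59.0 × 1 / 25.7 = 2.2957.
[out]/[in] = e^(2.2957) = 9.932.
[in] = 138 / 9.932 = 13.9 mmol L⁻¹.

13.9 mmol L⁻¹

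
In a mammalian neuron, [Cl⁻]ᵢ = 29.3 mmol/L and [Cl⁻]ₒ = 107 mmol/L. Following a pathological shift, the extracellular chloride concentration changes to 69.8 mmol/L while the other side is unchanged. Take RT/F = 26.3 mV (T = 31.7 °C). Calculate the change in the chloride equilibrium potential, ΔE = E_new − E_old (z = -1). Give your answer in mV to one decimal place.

11.2 mV

E_old = (26.3/-1)·ln(107/29.3) = -34.06 mV
E_new = (26.3/-1)·ln(69.8/29.3) = -22.83 mV
ΔE = -22.83 − (-34.06) = 11.24 mV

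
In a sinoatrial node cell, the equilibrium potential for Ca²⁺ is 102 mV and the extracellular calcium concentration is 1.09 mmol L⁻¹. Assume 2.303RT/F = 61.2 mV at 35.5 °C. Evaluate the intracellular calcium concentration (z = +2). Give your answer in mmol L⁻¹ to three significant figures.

0.000506 mmol L⁻¹

Nernst: E = (61.2/2) · log₁₀([out]/[in]), so log₁₀([out]/[in]) = 102.0 × 2 / 61.2 = 3.3333.
[out]/[in] = 10^(3.3333) = 2154.
[in] = 1.09 / 2154 = 0.0005059 mmol L⁻¹.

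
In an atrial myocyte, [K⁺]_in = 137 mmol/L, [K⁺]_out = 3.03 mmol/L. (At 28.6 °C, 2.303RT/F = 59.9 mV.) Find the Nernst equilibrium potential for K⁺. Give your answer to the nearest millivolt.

-99 mV

E = (59.9/z) · log₁₀([K⁺]_out/[K⁺]_in) with z = +1.
= (59.9/1) · log₁₀(3.03/137) = 59.90 · log₁₀(0.02212)
= 59.90 · (-1.6553) = -99.15 mV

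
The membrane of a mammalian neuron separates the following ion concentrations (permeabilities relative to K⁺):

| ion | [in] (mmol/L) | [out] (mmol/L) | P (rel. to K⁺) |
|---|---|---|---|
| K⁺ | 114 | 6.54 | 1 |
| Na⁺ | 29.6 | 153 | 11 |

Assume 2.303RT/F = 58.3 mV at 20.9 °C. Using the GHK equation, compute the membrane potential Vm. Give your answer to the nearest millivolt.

34 mV

Vm = 58.3 · log₁₀[(Σ P·[cation]ₒ + Σ P·[anion]ᵢ) / (Σ P·[cation]ᵢ + Σ P·[anion]ₒ)]
Numerator = 1×6.54 + 11×153 = 1690
Denominator = 1×114 + 11×29.6 = 439.6
Vm = 58.3 · log₁₀(3.8434) = 58.3 × (0.5847) = 34.09 mV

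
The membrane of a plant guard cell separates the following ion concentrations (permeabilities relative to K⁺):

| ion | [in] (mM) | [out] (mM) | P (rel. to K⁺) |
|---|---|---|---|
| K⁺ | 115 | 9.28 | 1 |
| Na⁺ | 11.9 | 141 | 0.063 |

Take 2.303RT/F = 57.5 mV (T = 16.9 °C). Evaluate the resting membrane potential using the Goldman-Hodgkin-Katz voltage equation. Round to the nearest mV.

Vm = 57.5 · log₁₀[(Σ P·[cation]ₒ + Σ P·[anion]ᵢ) / (Σ P·[cation]ᵢ + Σ P·[anion]ₒ)]
Numerator = 1×9.28 + 0.063×141 = 18.16
Denominator = 1×115 + 0.063×11.9 = 115.7
Vm = 57.5 · log₁₀(0.15692) = 57.5 × (-0.8043) = -46.25 mV

-46 mV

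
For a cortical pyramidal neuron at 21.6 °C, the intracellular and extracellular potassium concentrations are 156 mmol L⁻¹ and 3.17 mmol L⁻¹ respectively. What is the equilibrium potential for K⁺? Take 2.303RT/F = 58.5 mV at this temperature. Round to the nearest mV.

-99 mV

E = (58.5/z) · log₁₀([K⁺]_out/[K⁺]_in) with z = +1.
= (58.5/1) · log₁₀(3.17/156) = 58.50 · log₁₀(0.02032)
= 58.50 · (-1.6921) = -98.99 mV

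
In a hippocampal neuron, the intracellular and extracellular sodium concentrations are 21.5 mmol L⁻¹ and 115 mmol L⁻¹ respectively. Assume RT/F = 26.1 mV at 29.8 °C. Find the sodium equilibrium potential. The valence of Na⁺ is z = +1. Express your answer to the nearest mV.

44 mV

E = (26.1/z) · ln([Na⁺]_out/[Na⁺]_in) with z = +1.
= (26.1/1) · ln(115/21.5) = 26.10 · ln(5.349)
= 26.10 · (1.6769) = 43.77 mV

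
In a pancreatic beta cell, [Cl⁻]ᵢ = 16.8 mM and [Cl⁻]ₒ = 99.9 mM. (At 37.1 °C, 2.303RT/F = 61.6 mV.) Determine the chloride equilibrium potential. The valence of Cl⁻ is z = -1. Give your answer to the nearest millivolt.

E = (61.6/z) · log₁₀([Cl⁻]_out/[Cl⁻]_in) with z = -1.
For an anion, dividing by z = -1 reverses the sign.
= (61.6/-1) · log₁₀(99.9/16.8) = -61.60 · log₁₀(5.946)
= -61.60 · (0.7743) = -47.69 mV

-48 mV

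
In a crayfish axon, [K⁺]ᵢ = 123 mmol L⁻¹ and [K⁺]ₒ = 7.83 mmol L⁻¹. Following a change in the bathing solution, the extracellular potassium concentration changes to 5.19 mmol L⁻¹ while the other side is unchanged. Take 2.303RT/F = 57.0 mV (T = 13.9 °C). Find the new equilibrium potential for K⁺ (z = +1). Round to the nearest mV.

After the shift: [K⁺]_out = 5.19, [K⁺]_in = 123 mmol L⁻¹.
E_new = (57.0/1)·log₁₀(5.19/123) = 57.00 · (-1.3747) = -78.36 mV

-78 mV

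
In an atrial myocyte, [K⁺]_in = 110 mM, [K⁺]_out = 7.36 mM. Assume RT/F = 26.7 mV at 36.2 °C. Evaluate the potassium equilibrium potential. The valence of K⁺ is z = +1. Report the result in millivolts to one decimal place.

-72.2 mV

E = (26.7/z) · ln([K⁺]_out/[K⁺]_in) with z = +1.
= (26.7/1) · ln(7.36/110) = 26.70 · ln(0.06691)
= 26.70 · (-2.7044) = -72.21 mV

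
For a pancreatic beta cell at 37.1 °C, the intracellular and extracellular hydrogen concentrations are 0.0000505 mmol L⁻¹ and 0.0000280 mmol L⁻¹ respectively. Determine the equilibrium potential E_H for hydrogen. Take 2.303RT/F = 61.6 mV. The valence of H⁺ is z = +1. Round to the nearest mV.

-16 mV

E = (61.6/z) · log₁₀([H⁺]_out/[H⁺]_in) with z = +1.
= (61.6/1) · log₁₀(0.0000280/0.0000505) = 61.60 · log₁₀(0.5545)
= 61.60 · (-0.2561) = -15.78 mV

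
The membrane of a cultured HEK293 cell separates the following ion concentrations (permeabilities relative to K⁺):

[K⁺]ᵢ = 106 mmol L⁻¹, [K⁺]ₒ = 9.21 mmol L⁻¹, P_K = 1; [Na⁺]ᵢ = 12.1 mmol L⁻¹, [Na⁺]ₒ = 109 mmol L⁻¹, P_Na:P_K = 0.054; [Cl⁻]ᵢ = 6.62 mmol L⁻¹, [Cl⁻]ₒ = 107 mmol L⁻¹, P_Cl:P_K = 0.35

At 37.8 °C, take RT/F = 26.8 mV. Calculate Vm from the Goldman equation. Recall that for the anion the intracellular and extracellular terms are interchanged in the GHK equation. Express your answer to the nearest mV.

-57 mV

Vm = 26.8 · ln[(Σ P·[cation]ₒ + Σ P·[anion]ᵢ) / (Σ P·[cation]ᵢ + Σ P·[anion]ₒ)]
Numerator = 1×9.21 + 0.054×109 + 0.35×6.62 = 17.41
Denominator = 1×106 + 0.054×12.1 + 0.35×107 = 144.1
Vm = 26.8 · ln(0.12084) = 26.8 × (-2.1133) = -56.64 mV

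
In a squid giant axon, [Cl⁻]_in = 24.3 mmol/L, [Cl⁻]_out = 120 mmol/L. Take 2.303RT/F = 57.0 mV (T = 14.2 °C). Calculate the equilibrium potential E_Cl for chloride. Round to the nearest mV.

-40 mV

E = (57.0/z) · log₁₀([Cl⁻]_out/[Cl⁻]_in) with z = -1.
For an anion, dividing by z = -1 reverses the sign.
= (57.0/-1) · log₁₀(120/24.3) = -57.00 · log₁₀(4.938)
= -57.00 · (0.6936) = -39.53 mV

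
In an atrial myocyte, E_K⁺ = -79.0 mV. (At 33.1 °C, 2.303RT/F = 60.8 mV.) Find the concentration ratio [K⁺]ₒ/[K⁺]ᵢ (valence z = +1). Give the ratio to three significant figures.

0.0502

log₁₀([out]/[in]) = E·z/(60.8) = -79.0 × 1 / 60.8 = -1.2993
[out]/[in] = 10^(-1.2993) = 0.05019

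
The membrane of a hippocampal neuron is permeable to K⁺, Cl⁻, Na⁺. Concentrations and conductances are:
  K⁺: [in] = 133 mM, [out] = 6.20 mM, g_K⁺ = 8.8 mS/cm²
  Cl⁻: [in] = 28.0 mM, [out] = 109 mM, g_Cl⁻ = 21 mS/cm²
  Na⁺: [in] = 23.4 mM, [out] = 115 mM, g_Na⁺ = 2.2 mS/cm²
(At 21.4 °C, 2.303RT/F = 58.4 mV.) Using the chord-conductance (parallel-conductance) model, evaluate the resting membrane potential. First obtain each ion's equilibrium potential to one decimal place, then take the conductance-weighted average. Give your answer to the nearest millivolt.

E_K⁺ = (58.4/1)·log₁₀(6.20/133) = -77.8 mV
E_Cl⁻ = (58.4/-1)·log₁₀(109/28.0) = -34.5 mV
E_Na⁺ = (58.4/1)·log₁₀(115/23.4) = 40.4 mV
Vm = (Σ gᵢEᵢ)/(Σ gᵢ) = (8.8·-77.8 + 21·-34.5 + 2.2·40.4) / (8.8 + 21 + 2.2)
= -1320.26 / 32 = -41.26 mV

-41 mV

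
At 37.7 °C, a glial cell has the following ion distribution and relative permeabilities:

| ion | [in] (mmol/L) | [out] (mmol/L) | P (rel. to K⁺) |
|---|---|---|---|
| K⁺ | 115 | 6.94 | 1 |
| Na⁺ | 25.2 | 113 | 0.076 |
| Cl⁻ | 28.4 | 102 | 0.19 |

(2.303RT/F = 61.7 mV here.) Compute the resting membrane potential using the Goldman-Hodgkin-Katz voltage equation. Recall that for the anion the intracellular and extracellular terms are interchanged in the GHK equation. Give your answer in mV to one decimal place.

-50.2 mV

Vm = 61.7 · log₁₀[(Σ P·[cation]ₒ + Σ P·[anion]ᵢ) / (Σ P·[cation]ᵢ + Σ P·[anion]ₒ)]
Numerator = 1×6.94 + 0.076×113 + 0.19×28.4 = 20.92
Denominator = 1×115 + 0.076×25.2 + 0.19×102 = 136.3
Vm = 61.7 · log₁₀(0.15352) = 61.7 × (-0.8138) = -50.21 mV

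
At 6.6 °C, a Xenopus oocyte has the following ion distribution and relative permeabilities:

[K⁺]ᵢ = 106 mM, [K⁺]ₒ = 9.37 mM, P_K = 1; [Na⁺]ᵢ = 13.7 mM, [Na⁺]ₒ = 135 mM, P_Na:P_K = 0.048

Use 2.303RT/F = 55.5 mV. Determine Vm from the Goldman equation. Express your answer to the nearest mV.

-46 mV

Vm = 55.5 · log₁₀[(Σ P·[cation]ₒ + Σ P·[anion]ᵢ) / (Σ P·[cation]ᵢ + Σ P·[anion]ₒ)]
Numerator = 1×9.37 + 0.048×135 = 15.85
Denominator = 1×106 + 0.048×13.7 = 106.7
Vm = 55.5 · log₁₀(0.14861) = 55.5 × (-0.8280) = -45.95 mV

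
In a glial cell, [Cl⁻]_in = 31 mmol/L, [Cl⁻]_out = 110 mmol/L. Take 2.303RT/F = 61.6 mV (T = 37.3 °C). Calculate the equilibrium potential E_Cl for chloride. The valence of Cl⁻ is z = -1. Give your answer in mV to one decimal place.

-33.9 mV

E = (61.6/z) · log₁₀([Cl⁻]_out/[Cl⁻]_in) with z = -1.
For an anion, dividing by z = -1 reverses the sign.
= (61.6/-1) · log₁₀(110/31) = -61.60 · log₁₀(3.548)
= -61.60 · (0.5500) = -33.88 mV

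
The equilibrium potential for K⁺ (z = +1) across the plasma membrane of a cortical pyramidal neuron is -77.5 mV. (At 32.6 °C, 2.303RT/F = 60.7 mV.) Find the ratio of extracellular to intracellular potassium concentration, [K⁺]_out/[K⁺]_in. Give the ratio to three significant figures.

log₁₀([out]/[in]) = E·z/(60.7) = -77.5 × 1 / 60.7 = -1.2768
[out]/[in] = 10^(-1.2768) = 0.05287

0.0529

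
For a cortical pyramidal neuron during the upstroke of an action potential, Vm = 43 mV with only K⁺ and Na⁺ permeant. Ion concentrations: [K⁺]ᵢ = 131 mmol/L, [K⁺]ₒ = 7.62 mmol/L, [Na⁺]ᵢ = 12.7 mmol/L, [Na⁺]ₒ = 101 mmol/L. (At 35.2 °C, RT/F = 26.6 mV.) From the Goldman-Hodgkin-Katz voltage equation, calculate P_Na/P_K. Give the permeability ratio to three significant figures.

17.6

Let α = P_Na/P_K. GHK: Vm = 26.6·ln[(Kₒ + α·Naₒ)/(Kᵢ + α·Naᵢ)].
e^(Vm/26.6) = e^(43.0/26.6) = 5.0356
So 5.0356·(Kᵢ + α·Naᵢ) = Kₒ + α·Naₒ → α = (5.0356·131.0 − 7.62) / (101.0 − 5.0356·12.7)
α = (659.7 − 7.62) / (101.0 − 63.95) = 652/37.05 = 17.6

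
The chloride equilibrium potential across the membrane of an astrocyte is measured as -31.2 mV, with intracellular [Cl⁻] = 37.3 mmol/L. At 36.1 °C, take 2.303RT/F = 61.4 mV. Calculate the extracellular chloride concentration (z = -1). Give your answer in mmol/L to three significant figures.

Nernst: E = (61.4/-1) · log₁₀([out]/[in]), so log₁₀([out]/[in]) = -31.2 × -1 / 61.4 = 0.5081.
[out]/[in] = 10^(0.5081) = 3.222.
[out] = 3.222 × 37.3 = 120.2 mmol/L.

120 mmol/L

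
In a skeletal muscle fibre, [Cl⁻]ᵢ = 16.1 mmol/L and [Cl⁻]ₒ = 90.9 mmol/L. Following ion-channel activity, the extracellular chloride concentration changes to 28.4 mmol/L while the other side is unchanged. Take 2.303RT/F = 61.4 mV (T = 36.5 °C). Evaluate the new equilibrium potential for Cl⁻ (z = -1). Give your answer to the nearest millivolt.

-15 mV

After the shift: [Cl⁻]_out = 28.4, [Cl⁻]_in = 16.1 mmol/L.
E_new = (61.4/-1)·log₁₀(28.4/16.1) = -61.40 · (0.2465) = -15.13 mV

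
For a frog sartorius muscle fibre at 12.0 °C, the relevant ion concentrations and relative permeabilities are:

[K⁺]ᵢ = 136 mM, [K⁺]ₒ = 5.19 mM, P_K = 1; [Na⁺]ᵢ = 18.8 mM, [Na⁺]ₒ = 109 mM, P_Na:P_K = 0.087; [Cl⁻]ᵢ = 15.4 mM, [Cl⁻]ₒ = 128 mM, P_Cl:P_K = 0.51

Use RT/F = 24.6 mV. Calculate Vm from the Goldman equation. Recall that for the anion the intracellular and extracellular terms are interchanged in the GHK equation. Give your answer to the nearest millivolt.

Vm = 24.6 · ln[(Σ P·[cation]ₒ + Σ P·[anion]ᵢ) / (Σ P·[cation]ᵢ + Σ P·[anion]ₒ)]
Numerator = 1×5.19 + 0.087×109 + 0.51×15.4 = 22.53
Denominator = 1×136 + 0.087×18.8 + 0.51×128 = 202.9
Vm = 24.6 · ln(0.11102) = 24.6 × (-2.1981) = -54.07 mV

-54 mV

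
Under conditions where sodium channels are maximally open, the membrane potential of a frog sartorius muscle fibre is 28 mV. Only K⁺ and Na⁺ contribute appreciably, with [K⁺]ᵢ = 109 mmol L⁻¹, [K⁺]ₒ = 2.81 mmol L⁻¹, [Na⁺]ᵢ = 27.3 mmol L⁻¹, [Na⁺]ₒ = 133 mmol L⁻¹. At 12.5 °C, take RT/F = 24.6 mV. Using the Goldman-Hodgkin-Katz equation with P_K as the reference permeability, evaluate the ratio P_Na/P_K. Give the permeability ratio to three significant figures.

7.06

Let α = P_Na/P_K. GHK: Vm = 24.6·ln[(Kₒ + α·Naₒ)/(Kᵢ + α·Naᵢ)].
e^(Vm/24.6) = e^(28.0/24.6) = 3.1212
So 3.1212·(Kᵢ + α·Naᵢ) = Kₒ + α·Naₒ → α = (3.1212·109.0 − 2.81) / (133.0 − 3.1212·27.3)
α = (340.2 − 2.81) / (133.0 − 85.21) = 337.4/47.79 = 7.06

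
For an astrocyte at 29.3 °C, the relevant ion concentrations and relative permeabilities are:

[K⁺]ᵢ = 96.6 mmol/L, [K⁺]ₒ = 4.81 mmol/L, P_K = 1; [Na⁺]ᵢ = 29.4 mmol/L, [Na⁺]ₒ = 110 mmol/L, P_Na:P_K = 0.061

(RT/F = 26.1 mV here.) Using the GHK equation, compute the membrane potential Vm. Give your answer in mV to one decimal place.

Vm = 26.1 · ln[(Σ P·[cation]ₒ + Σ P·[anion]ᵢ) / (Σ P·[cation]ᵢ + Σ P·[anion]ₒ)]
Numerator = 1×4.81 + 0.061×110 = 11.52
Denominator = 1×96.6 + 0.061×29.4 = 98.39
Vm = 26.1 · ln(0.11708) = 26.1 × (-2.1449) = -55.98 mV

-56.0 mV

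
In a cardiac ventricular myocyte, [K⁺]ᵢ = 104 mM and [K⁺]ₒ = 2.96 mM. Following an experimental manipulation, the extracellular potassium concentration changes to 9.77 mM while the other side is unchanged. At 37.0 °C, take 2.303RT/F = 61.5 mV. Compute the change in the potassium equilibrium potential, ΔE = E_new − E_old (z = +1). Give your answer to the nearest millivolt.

E_old = (61.5/1)·log₁₀(2.96/104) = -95.06 mV
E_new = (61.5/1)·log₁₀(9.77/104) = -63.17 mV
ΔE = -63.17 − (-95.06) = 31.89 mV

32 mV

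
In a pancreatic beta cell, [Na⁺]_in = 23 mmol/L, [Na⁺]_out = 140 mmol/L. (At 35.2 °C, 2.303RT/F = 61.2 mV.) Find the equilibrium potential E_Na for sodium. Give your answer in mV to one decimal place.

48.0 mV

E = (61.2/z) · log₁₀([Na⁺]_out/[Na⁺]_in) with z = +1.
= (61.2/1) · log₁₀(140/23) = 61.20 · log₁₀(6.087)
= 61.20 · (0.7844) = 48.01 mV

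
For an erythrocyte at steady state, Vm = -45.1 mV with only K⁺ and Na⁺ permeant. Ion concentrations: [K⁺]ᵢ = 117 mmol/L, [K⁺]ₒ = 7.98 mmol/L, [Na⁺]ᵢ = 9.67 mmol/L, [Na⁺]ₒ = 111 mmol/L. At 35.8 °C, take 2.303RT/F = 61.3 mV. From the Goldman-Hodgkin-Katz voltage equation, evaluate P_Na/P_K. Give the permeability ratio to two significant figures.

Let α = P_Na/P_K. GHK: Vm = 61.3·log₁₀[(Kₒ + α·Naₒ)/(Kᵢ + α·Naᵢ)].
10^(Vm/61.3) = 10^(-45.1/61.3) = 0.18377
So 0.18377·(Kᵢ + α·Naᵢ) = Kₒ + α·Naₒ → α = (0.18377·117.0 − 7.98) / (111.0 − 0.18377·9.67)
α = (21.5 − 7.98) / (111.0 − 1.777) = 13.52/109.2 = 0.1238

0.12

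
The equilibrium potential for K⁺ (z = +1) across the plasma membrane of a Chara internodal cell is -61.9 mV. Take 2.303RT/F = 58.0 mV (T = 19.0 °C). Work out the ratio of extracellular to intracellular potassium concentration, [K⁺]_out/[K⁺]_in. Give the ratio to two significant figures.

log₁₀([out]/[in]) = E·z/(58.0) = -61.9 × 1 / 58.0 = -1.0672
[out]/[in] = 10^(-1.0672) = 0.08566

0.086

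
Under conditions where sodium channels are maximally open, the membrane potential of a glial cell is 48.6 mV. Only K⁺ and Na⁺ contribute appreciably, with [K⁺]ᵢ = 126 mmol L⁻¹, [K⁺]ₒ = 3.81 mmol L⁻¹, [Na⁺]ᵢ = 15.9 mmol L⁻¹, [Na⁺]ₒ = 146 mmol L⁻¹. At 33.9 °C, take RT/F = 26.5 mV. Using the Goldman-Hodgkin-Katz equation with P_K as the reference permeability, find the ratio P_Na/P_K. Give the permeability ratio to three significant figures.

Let α = P_Na/P_K. GHK: Vm = 26.5·ln[(Kₒ + α·Naₒ)/(Kᵢ + α·Naᵢ)].
e^(Vm/26.5) = e^(48.6/26.5) = 6.2586
So 6.2586·(Kᵢ + α·Naᵢ) = Kₒ + α·Naₒ → α = (6.2586·126.0 − 3.81) / (146.0 − 6.2586·15.9)
α = (788.6 − 3.81) / (146.0 − 99.51) = 784.8/46.49 = 16.88

16.9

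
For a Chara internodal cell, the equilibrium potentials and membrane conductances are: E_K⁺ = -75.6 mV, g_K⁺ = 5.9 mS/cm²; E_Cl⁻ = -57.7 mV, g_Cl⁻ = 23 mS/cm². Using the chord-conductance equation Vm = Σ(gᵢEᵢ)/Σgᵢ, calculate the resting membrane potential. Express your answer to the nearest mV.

Σ gᵢEᵢ = 5.9·(-75.6) + 23·(-57.7) = -1773.14
Σ gᵢ = 5.9 + 23 = 28.9
Vm = -1773.14 / 28.9 = -61.35 mV

-61 mV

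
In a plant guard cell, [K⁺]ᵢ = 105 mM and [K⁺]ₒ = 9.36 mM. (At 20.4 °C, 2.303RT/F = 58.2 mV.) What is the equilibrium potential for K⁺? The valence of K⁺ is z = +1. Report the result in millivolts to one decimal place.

E = (58.2/z) · log₁₀([K⁺]_out/[K⁺]_in) with z = +1.
= (58.2/1) · log₁₀(9.36/105) = 58.20 · log₁₀(0.08914)
= 58.20 · (-1.0499) = -61.10 mV

-61.1 mV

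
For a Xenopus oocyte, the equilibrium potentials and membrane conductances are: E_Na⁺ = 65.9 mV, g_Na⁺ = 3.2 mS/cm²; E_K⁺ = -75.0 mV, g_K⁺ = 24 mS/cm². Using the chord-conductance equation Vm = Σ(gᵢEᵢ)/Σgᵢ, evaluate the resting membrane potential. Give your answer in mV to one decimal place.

Σ gᵢEᵢ = 3.2·(65.9) + 24·(-75.0) = -1589.12
Σ gᵢ = 3.2 + 24 = 27.2
Vm = -1589.12 / 27.2 = -58.42 mV

-58.4 mV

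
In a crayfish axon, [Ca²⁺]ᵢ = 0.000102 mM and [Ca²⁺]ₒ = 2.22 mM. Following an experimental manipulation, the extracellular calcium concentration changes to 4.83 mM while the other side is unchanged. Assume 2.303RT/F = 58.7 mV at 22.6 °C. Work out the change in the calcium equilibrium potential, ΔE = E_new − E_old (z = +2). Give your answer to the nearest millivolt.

E_old = (58.7/2)·log₁₀(2.22/0.000102) = 127.31 mV
E_new = (58.7/2)·log₁₀(4.83/0.000102) = 137.22 mV
ΔE = 137.22 − (127.31) = 9.91 mV

10 mV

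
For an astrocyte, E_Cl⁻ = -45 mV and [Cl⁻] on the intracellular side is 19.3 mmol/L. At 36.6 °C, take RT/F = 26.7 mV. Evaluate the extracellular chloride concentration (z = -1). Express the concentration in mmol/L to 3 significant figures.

Nernst: E = (26.7/-1) · ln([out]/[in]), so ln([out]/[in]) = -45.0 × -1 / 26.7 = 1.6854.
[out]/[in] = e^(1.6854) = 5.395.
[out] = 5.395 × 19.3 = 104.1 mmol/L.

104 mmol/L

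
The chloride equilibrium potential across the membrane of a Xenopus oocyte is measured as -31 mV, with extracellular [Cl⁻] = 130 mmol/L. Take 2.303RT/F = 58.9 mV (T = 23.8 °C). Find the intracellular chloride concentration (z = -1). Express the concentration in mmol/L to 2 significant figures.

Nernst: E = (58.9/-1) · log₁₀([out]/[in]), so log₁₀([out]/[in]) = -31.0 × -1 / 58.9 = 0.5263.
[out]/[in] = 10^(0.5263) = 3.36.
[in] = 130 / 3.36 = 38.69 mmol/L.

39 mmol/L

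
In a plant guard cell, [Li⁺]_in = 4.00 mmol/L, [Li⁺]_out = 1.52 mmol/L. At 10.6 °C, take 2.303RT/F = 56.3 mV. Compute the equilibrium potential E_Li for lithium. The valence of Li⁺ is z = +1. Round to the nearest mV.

E = (56.3/z) · log₁₀([Li⁺]_out/[Li⁺]_in) with z = +1.
= (56.3/1) · log₁₀(1.52/4.00) = 56.30 · log₁₀(0.38)
= 56.30 · (-0.4202) = -23.66 mV

-24 mV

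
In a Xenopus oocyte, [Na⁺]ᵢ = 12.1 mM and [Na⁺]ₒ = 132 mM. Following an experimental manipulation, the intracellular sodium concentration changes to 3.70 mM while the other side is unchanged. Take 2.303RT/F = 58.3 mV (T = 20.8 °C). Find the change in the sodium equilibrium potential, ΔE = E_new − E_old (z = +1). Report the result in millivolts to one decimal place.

30.0 mV

E_old = (58.3/1)·log₁₀(132/12.1) = 60.50 mV
E_new = (58.3/1)·log₁₀(132/3.70) = 90.50 mV
ΔE = 90.50 − (60.50) = 30.00 mV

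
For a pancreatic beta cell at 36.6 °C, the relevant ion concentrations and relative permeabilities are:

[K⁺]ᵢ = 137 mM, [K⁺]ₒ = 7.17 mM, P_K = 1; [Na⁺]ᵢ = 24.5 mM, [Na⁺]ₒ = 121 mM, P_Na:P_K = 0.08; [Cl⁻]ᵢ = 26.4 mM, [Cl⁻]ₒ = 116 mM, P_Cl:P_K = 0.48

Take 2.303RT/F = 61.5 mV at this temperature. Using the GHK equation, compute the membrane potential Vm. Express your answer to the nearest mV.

Vm = 61.5 · log₁₀[(Σ P·[cation]ₒ + Σ P·[anion]ᵢ) / (Σ P·[cation]ᵢ + Σ P·[anion]ₒ)]
Numerator = 1×7.17 + 0.08×121 + 0.48×26.4 = 29.52
Denominator = 1×137 + 0.08×24.5 + 0.48×116 = 194.6
Vm = 61.5 · log₁₀(0.15167) = 61.5 × (-0.8191) = -50.37 mV

-50 mV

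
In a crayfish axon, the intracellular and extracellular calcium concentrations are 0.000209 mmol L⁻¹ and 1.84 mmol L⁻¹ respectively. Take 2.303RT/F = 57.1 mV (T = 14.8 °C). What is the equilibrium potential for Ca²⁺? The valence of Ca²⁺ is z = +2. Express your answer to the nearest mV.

E = (57.1/z) · log₁₀([Ca²⁺]_out/[Ca²⁺]_in) with z = +2.
= (57.1/2) · log₁₀(1.84/0.000209) = 28.55 · log₁₀(8804)
= 28.55 · (3.9447) = 112.62 mV

113 mV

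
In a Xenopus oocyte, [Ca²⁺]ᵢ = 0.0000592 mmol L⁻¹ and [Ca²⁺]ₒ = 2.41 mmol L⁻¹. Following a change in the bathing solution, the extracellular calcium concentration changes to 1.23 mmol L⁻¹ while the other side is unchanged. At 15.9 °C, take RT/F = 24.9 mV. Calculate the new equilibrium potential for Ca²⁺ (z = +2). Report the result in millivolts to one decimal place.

123.8 mV

After the shift: [Ca²⁺]_out = 1.23, [Ca²⁺]_in = 0.0000592 mmol L⁻¹.
E_new = (24.9/2)·ln(1.23/0.0000592) = 12.45 · (9.9416) = 123.77 mV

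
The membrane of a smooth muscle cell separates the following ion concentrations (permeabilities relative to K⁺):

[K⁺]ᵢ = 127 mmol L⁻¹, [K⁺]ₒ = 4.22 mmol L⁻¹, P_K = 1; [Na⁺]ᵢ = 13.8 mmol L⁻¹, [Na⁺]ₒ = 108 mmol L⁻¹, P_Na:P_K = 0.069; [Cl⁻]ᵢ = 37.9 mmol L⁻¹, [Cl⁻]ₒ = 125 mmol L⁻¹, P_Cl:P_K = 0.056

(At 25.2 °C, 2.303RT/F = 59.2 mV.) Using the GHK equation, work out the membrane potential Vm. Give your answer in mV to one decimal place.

-58.6 mV

Vm = 59.2 · log₁₀[(Σ P·[cation]ₒ + Σ P·[anion]ᵢ) / (Σ P·[cation]ᵢ + Σ P·[anion]ₒ)]
Numerator = 1×4.22 + 0.069×108 + 0.056×37.9 = 13.79
Denominator = 1×127 + 0.069×13.8 + 0.056×125 = 135
Vm = 59.2 · log₁₀(0.10222) = 59.2 × (-0.9905) = -58.64 mV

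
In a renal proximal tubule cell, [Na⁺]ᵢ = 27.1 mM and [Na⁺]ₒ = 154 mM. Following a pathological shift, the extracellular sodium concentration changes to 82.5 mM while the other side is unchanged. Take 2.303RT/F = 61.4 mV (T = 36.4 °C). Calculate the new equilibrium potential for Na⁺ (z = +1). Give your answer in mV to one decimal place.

After the shift: [Na⁺]_out = 82.5, [Na⁺]_in = 27.1 mM.
E_new = (61.4/1)·log₁₀(82.5/27.1) = 61.40 · (0.4835) = 29.69 mV

29.7 mV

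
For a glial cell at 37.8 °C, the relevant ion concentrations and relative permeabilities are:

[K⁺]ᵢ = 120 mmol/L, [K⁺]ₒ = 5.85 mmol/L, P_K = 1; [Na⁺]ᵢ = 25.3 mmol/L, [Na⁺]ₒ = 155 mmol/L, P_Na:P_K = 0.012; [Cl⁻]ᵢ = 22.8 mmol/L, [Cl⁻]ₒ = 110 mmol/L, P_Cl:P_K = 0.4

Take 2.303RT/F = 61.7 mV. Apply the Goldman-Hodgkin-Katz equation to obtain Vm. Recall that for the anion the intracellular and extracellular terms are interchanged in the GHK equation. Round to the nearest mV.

Vm = 61.7 · log₁₀[(Σ P·[cation]ₒ + Σ P·[anion]ᵢ) / (Σ P·[cation]ᵢ + Σ P·[anion]ₒ)]
Numerator = 1×5.85 + 0.012×155 + 0.4×22.8 = 16.83
Denominator = 1×120 + 0.012×25.3 + 0.4×110 = 164.3
Vm = 61.7 · log₁₀(0.10243) = 61.7 × (-0.9896) = -61.06 mV

-61 mV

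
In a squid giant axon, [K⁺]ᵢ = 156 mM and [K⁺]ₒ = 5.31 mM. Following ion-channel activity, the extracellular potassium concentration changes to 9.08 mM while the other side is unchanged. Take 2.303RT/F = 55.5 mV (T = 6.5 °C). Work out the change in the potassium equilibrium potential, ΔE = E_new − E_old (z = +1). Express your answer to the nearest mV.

E_old = (55.5/1)·log₁₀(5.31/156) = -81.48 mV
E_new = (55.5/1)·log₁₀(9.08/156) = -68.54 mV
ΔE = -68.54 − (-81.48) = 12.93 mV

13 mV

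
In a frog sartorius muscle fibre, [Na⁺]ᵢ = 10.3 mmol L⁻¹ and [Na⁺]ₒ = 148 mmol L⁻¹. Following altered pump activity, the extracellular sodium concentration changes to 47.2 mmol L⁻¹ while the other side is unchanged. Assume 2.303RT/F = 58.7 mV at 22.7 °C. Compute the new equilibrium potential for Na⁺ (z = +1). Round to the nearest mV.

39 mV

After the shift: [Na⁺]_out = 47.2, [Na⁺]_in = 10.3 mmol L⁻¹.
E_new = (58.7/1)·log₁₀(47.2/10.3) = 58.70 · (0.6611) = 38.81 mV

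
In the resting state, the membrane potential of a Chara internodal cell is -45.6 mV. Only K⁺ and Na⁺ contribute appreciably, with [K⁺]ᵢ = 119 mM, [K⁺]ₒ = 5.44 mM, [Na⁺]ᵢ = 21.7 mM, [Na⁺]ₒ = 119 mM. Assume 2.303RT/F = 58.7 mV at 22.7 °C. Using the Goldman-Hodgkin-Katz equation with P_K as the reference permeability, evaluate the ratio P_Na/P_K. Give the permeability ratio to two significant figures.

0.13

Let α = P_Na/P_K. GHK: Vm = 58.7·log₁₀[(Kₒ + α·Naₒ)/(Kᵢ + α·Naᵢ)].
10^(Vm/58.7) = 10^(-45.6/58.7) = 0.16717
So 0.16717·(Kᵢ + α·Naᵢ) = Kₒ + α·Naₒ → α = (0.16717·119.0 − 5.44) / (119.0 − 0.16717·21.7)
α = (19.89 − 5.44) / (119.0 − 3.628) = 14.45/115.4 = 0.1253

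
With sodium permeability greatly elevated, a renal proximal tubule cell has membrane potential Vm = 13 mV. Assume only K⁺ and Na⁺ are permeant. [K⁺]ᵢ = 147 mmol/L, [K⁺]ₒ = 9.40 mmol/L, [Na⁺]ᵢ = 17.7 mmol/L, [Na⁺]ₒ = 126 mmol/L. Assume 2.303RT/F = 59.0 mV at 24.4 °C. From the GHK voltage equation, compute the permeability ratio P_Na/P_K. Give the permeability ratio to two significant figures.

2.4

Let α = P_Na/P_K. GHK: Vm = 59.0·log₁₀[(Kₒ + α·Naₒ)/(Kᵢ + α·Naᵢ)].
10^(Vm/59.0) = 10^(13.0/59.0) = 1.6609
So 1.6609·(Kᵢ + α·Naᵢ) = Kₒ + α·Naₒ → α = (1.6609·147.0 − 9.4) / (126.0 − 1.6609·17.7)
α = (244.1 − 9.4) / (126.0 − 29.4) = 234.7/96.6 = 2.43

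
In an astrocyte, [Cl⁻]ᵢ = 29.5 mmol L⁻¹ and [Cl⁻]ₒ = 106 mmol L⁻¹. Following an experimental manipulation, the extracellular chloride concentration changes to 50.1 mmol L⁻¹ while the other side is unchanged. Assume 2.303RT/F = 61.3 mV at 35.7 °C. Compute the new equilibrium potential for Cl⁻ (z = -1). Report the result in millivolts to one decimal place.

-14.1 mV

After the shift: [Cl⁻]_out = 50.1, [Cl⁻]_in = 29.5 mmol L⁻¹.
E_new = (61.3/-1)·log₁₀(50.1/29.5) = -61.30 · (0.2300) = -14.10 mV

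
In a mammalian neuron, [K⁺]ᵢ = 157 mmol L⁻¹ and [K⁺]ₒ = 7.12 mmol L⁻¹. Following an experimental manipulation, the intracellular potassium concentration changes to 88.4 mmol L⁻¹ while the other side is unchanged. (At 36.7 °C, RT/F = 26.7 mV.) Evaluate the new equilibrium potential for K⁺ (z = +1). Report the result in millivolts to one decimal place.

After the shift: [K⁺]_out = 7.12, [K⁺]_in = 88.4 mmol L⁻¹.
E_new = (26.7/1)·ln(7.12/88.4) = 26.70 · (-2.5190) = -67.26 mV

-67.3 mV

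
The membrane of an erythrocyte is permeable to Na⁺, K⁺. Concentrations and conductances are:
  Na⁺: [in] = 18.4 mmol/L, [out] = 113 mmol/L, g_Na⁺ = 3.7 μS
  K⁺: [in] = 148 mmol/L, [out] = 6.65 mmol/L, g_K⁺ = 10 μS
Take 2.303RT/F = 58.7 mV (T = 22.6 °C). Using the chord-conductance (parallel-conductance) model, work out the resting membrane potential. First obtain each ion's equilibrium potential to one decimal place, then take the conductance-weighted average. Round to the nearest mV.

-45 mV

E_Na⁺ = (58.7/1)·log₁₀(113/18.4) = 46.3 mV
E_K⁺ = (58.7/1)·log₁₀(6.65/148) = -79.1 mV
Vm = (Σ gᵢEᵢ)/(Σ gᵢ) = (3.7·46.3 + 10·-79.1) / (3.7 + 10)
= -619.69 / 13.7 = -45.23 mV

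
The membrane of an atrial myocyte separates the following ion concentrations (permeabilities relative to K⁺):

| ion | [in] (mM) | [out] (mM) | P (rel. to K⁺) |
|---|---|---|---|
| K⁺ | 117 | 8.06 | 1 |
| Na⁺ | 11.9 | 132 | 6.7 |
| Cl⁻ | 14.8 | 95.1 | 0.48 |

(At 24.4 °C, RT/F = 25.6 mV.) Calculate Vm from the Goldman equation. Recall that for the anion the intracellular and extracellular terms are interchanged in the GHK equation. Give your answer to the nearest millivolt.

Vm = 25.6 · ln[(Σ P·[cation]ₒ + Σ P·[anion]ᵢ) / (Σ P·[cation]ᵢ + Σ P·[anion]ₒ)]
Numerator = 1×8.06 + 6.7×132 + 0.48×14.8 = 899.6
Denominator = 1×117 + 6.7×11.9 + 0.48×95.1 = 242.4
Vm = 25.6 · ln(3.7114) = 25.6 × (1.3114) = 33.57 mV

34 mV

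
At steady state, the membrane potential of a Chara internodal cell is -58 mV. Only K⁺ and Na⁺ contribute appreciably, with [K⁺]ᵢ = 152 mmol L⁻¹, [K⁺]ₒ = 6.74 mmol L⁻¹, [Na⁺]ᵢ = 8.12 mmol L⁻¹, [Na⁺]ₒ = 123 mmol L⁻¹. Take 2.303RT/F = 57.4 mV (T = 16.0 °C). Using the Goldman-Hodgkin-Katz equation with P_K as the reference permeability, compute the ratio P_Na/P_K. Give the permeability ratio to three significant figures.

0.0663

Let α = P_Na/P_K. GHK: Vm = 57.4·log₁₀[(Kₒ + α·Naₒ)/(Kᵢ + α·Naᵢ)].
10^(Vm/57.4) = 10^(-58.0/57.4) = 0.097622
So 0.097622·(Kᵢ + α·Naᵢ) = Kₒ + α·Naₒ → α = (0.097622·152.0 − 6.74) / (123.0 − 0.097622·8.12)
α = (14.84 − 6.74) / (123.0 − 0.7927) = 8.099/122.2 = 0.06627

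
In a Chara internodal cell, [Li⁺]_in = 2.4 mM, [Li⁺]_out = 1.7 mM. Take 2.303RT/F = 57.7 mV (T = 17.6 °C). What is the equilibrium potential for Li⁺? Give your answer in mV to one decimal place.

E = (57.7/z) · log₁₀([Li⁺]_out/[Li⁺]_in) with z = +1.
= (57.7/1) · log₁₀(1.7/2.4) = 57.70 · log₁₀(0.7083)
= 57.70 · (-0.1498) = -8.64 mV

-8.6 mV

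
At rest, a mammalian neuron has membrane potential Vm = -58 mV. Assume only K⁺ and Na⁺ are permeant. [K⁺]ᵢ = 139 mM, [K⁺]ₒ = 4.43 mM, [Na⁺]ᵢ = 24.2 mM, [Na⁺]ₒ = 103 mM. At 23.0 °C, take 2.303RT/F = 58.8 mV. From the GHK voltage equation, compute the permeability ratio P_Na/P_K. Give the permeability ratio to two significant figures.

0.099

Let α = P_Na/P_K. GHK: Vm = 58.8·log₁₀[(Kₒ + α·Naₒ)/(Kᵢ + α·Naᵢ)].
10^(Vm/58.8) = 10^(-58.0/58.8) = 0.10318
So 0.10318·(Kᵢ + α·Naᵢ) = Kₒ + α·Naₒ → α = (0.10318·139.0 − 4.43) / (103.0 − 0.10318·24.2)
α = (14.34 − 4.43) / (103.0 − 2.497) = 9.912/100.5 = 0.09863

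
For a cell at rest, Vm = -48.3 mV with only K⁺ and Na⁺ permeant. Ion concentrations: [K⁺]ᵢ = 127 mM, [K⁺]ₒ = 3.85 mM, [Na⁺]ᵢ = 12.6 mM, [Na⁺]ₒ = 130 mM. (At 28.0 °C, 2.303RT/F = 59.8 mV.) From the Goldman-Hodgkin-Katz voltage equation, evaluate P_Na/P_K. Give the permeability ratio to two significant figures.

0.12

Let α = P_Na/P_K. GHK: Vm = 59.8·log₁₀[(Kₒ + α·Naₒ)/(Kᵢ + α·Naᵢ)].
10^(Vm/59.8) = 10^(-48.3/59.8) = 0.15571
So 0.15571·(Kᵢ + α·Naᵢ) = Kₒ + α·Naₒ → α = (0.15571·127.0 − 3.85) / (130.0 − 0.15571·12.6)
α = (19.77 − 3.85) / (130.0 − 1.962) = 15.92/128 = 0.1244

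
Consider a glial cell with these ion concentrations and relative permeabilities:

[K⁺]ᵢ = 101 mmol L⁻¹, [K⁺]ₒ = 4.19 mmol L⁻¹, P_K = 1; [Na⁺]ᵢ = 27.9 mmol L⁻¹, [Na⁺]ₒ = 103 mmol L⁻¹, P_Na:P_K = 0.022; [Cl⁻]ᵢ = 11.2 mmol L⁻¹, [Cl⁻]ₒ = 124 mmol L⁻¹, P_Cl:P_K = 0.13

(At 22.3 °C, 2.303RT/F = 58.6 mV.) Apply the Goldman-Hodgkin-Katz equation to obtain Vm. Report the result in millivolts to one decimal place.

-68.7 mV

Vm = 58.6 · log₁₀[(Σ P·[cation]ₒ + Σ P·[anion]ᵢ) / (Σ P·[cation]ᵢ + Σ P·[anion]ₒ)]
Numerator = 1×4.19 + 0.022×103 + 0.13×11.2 = 7.912
Denominator = 1×101 + 0.022×27.9 + 0.13×124 = 117.7
Vm = 58.6 · log₁₀(0.067202) = 58.6 × (-1.1726) = -68.72 mV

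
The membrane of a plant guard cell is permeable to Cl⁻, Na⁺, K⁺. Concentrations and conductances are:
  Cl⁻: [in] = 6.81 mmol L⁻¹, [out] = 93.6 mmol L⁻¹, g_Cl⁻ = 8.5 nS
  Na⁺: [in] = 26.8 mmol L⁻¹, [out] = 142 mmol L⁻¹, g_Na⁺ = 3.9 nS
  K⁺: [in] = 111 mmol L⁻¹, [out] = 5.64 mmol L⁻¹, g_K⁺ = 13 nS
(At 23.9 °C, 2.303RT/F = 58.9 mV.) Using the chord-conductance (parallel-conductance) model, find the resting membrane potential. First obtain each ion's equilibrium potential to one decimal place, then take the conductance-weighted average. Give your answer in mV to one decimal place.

-54.9 mV

E_Cl⁻ = (58.9/-1)·log₁₀(93.6/6.81) = -67.0 mV
E_Na⁺ = (58.9/1)·log₁₀(142/26.8) = 42.7 mV
E_K⁺ = (58.9/1)·log₁₀(5.64/111) = -76.2 mV
Vm = (Σ gᵢEᵢ)/(Σ gᵢ) = (8.5·-67.0 + 3.9·42.7 + 13·-76.2) / (8.5 + 3.9 + 13)
= -1393.57 / 25.4 = -54.86 mV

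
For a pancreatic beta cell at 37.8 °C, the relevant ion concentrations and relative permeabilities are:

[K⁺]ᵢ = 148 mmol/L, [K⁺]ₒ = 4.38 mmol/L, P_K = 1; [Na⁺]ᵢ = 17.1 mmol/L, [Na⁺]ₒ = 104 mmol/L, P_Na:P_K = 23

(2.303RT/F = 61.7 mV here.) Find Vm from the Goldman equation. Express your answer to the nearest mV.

40 mV

Vm = 61.7 · log₁₀[(Σ P·[cation]ₒ + Σ P·[anion]ᵢ) / (Σ P·[cation]ᵢ + Σ P·[anion]ₒ)]
Numerator = 1×4.38 + 23×104 = 2396
Denominator = 1×148 + 23×17.1 = 541.3
Vm = 61.7 · log₁₀(4.4271) = 61.7 × (0.6461) = 39.87 mV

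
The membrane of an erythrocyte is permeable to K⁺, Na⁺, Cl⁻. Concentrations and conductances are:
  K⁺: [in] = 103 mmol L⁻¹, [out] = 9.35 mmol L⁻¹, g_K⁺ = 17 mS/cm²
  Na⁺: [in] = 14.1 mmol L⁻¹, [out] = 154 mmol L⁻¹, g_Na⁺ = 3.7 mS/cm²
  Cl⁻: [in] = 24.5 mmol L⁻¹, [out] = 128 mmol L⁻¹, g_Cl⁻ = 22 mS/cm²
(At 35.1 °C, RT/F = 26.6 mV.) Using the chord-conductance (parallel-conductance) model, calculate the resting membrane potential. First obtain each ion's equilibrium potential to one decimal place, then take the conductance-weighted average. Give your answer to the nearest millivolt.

-43 mV

E_K⁺ = (26.6/1)·ln(9.35/103) = -63.8 mV
E_Na⁺ = (26.6/1)·ln(154/14.1) = 63.6 mV
E_Cl⁻ = (26.6/-1)·ln(128/24.5) = -44.0 mV
Vm = (Σ gᵢEᵢ)/(Σ gᵢ) = (17·-63.8 + 3.7·63.6 + 22·-44.0) / (17 + 3.7 + 22)
= -1817.28 / 42.7 = -42.56 mV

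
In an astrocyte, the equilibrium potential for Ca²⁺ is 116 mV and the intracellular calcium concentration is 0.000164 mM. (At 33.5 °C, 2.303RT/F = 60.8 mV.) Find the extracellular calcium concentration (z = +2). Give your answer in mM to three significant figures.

1.07 mM

Nernst: E = (60.8/2) · log₁₀([out]/[in]), so log₁₀([out]/[in]) = 116.0 × 2 / 60.8 = 3.8158.
[out]/[in] = 10^(3.8158) = 6543.
[out] = 6543 × 0.000164 = 1.073 mM.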